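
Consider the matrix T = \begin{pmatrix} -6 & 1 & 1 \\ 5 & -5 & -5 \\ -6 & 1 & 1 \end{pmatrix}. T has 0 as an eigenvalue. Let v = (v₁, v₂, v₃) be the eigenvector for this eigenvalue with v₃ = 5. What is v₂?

-5

T = [[-6, 1, 1], [5, -5, -5], [-6, 1, 1]].
Solving (T)v = 0 gives the eigenspace spanned by (0, -5, 5).
With v₃ = 5, v = (0, -5, 5), so v₂ = -5.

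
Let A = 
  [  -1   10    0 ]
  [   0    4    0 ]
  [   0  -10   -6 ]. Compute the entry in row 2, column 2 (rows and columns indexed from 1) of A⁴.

256

Characteristic polynomial: s^3 + 3s^2 - 22s - 24 = (s - 4)(s + 1)(s + 6), so the eigenvalues are -6, -1, 4.
s=-1: eigenvector (1, 0, 0).
s=4: eigenvector (2, 1, -1).
s=-6: eigenvector (0, 0, 1).
P = [[1, 2, 0], [0, 1, 0], [0, -1, 1]], D = diag(-1, 4, -6), P⁻¹ = [[1, -2, 0], [0, 1, 0], [0, 1, 1]].
A⁴ = P·diag(1, 256, 1296)·P⁻¹ = [[1, 510, 0], [0, 256, 0], [0, 1040, 1296]].
The requested entry is 256.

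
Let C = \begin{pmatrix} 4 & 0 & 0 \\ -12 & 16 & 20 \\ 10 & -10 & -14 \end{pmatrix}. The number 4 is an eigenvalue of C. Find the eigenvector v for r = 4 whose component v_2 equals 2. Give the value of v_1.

C − 4I = [[0, 0, 0], [-12, 12, 20], [10, -10, -18]].
Solving (C − 4I)v = 0 gives the eigenspace spanned by (2, 2, 0).
With v_2 = 2, v = (2, 2, 0), so v_1 = 2.

2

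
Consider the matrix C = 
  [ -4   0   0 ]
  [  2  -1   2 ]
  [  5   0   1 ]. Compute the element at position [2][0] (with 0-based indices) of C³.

65

Characteristic polynomial: λ^3 + 4λ^2 - λ - 4 = (λ - 1)(λ + 1)(λ + 4), so the eigenvalues are -4, -1, 1.
λ=-4: eigenvector (1, 0, -1).
λ=1: eigenvector (0, 1, 1).
λ=-1: eigenvector (0, 1, 0).
P = [[1, 0, 0], [0, 1, 1], [-1, 1, 0]], D = diag(-4, 1, -1), P⁻¹ = [[1, 0, 0], [1, 0, 1], [-1, 1, -1]].
C³ = P·diag(-64, 1, -1)·P⁻¹ = [[-64, 0, 0], [2, -1, 2], [65, 0, 1]].
The requested entry is 65.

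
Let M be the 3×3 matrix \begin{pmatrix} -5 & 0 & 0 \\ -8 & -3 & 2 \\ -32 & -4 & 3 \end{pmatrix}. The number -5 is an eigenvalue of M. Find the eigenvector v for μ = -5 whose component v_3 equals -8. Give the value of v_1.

M + 5I = [[0, 0, 0], [-8, 2, 2], [-32, -4, 8]].
Solving (M + 5I)v = 0 gives the eigenspace spanned by (-2, 0, -8).
With v_3 = -8, v = (-2, 0, -8), so v_1 = -2.

-2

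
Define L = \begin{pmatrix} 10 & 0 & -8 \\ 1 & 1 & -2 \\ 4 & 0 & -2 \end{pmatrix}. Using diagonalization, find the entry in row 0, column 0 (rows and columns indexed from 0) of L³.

424

Characteristic polynomial: r^3 - 9r^2 + 20r - 12 = (r - 6)(r - 2)(r - 1), so the eigenvalues are 1, 2, 6.
r=1: eigenvector (0, 1, 0).
r=2: eigenvector (-1, 1, -1).
r=6: eigenvector (2, 0, 1).
P = [[0, -1, 2], [1, 1, 0], [0, -1, 1]], D = diag(1, 2, 6), P⁻¹ = [[-1, 1, 2], [1, 0, -2], [1, 0, -1]].
L³ = P·diag(1, 8, 216)·P⁻¹ = [[424, 0, -416], [7, 1, -14], [208, 0, -200]].
The requested entry is 424.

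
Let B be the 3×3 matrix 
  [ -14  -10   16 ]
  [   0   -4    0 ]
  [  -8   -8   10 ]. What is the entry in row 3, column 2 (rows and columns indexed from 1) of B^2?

Characteristic polynomial: r^3 + 8r^2 + 4r - 48 = (r - 2)(r + 4)(r + 6), so the eigenvalues are -6, -4, 2.
r=2: eigenvector (1, 0, 1).
r=-4: eigenvector (-1, 1, 0).
r=-6: eigenvector (-2, 0, -1).
P = [[1, -1, -2], [0, 1, 0], [1, 0, -1]], D = diag(2, -4, -6), P⁻¹ = [[-1, -1, 2], [0, 1, 0], [-1, -1, 1]].
B² = P·diag(4, 16, 36)·P⁻¹ = [[68, 52, -64], [0, 16, 0], [32, 32, -28]].
The requested entry is 32.

32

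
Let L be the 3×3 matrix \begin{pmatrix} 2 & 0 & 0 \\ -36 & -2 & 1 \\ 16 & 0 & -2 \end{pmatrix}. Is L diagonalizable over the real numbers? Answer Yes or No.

Characteristic polynomial: p(λ) = λ^3 + 2λ^2 - 4λ - 8 = (λ - 2)(λ + 2)^2.
λ = -2 has algebraic multiplicity 2; rank(L + 2I) = 2, so geometric multiplicity = 1.
Geometric multiplicity < algebraic multiplicity, so L is not diagonalizable.

No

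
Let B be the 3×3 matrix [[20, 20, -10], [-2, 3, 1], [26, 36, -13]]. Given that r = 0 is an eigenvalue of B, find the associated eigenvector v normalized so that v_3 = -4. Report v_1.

-2

B = [[20, 20, -10], [-2, 3, 1], [26, 36, -13]].
Solving (B)v = 0 gives the eigenspace spanned by (-2, 0, -4).
With v_3 = -4, v = (-2, 0, -4), so v_1 = -2.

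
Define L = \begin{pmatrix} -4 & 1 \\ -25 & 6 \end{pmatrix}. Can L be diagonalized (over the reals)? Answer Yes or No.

Characteristic polynomial: p(t) = t^2 - 2t + 1 = (t - 1)^2.
t = 1 has algebraic multiplicity 2; rank(L − 1I) = 1, so geometric multiplicity = 1.
Geometric multiplicity < algebraic multiplicity, so L is not diagonalizable.

No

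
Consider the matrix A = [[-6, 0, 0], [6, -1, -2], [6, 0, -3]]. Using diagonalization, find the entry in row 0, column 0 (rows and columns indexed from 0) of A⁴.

Characteristic polynomial: λ^3 + 10λ^2 + 27λ + 18 = (λ + 1)(λ + 3)(λ + 6), so the eigenvalues are -6, -3, -1.
λ=-6: eigenvector (1, -2, -2).
λ=-1: eigenvector (0, 1, 0).
λ=-3: eigenvector (0, 1, 1).
P = [[1, 0, 0], [-2, 1, 1], [-2, 0, 1]], D = diag(-6, -1, -3), P⁻¹ = [[1, 0, 0], [0, 1, -1], [2, 0, 1]].
A⁴ = P·diag(1296, 1, 81)·P⁻¹ = [[1296, 0, 0], [-2430, 1, 80], [-2430, 0, 81]].
The requested entry is 1296.

1296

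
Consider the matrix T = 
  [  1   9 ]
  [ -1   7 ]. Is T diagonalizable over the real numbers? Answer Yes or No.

Characteristic polynomial: p(s) = s^2 - 8s + 16 = (s - 4)^2.
s = 4 has algebraic multiplicity 2; rank(T − 4I) = 1, so geometric multiplicity = 1.
Geometric multiplicity < algebraic multiplicity, so T is not diagonalizable.

No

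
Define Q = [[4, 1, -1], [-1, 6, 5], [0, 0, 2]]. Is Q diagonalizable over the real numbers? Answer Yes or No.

No

Characteristic polynomial: p(μ) = μ^3 - 12μ^2 + 45μ - 50 = (μ - 5)^2(μ - 2).
μ = 5 has algebraic multiplicity 2; rank(Q − 5I) = 2, so geometric multiplicity = 1.
Geometric multiplicity < algebraic multiplicity, so Q is not diagonalizable.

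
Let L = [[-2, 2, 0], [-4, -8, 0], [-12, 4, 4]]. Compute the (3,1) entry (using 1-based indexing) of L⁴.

-2080

Characteristic polynomial: s^3 + 6s^2 - 16s - 96 = (s - 4)(s + 4)(s + 6), so the eigenvalues are -6, -4, 4.
s=-4: eigenvector (1, -1, 2).
s=4: eigenvector (0, 0, 1).
s=-6: eigenvector (-1, 2, -2).
P = [[1, 0, -1], [-1, 0, 2], [2, 1, -2]], D = diag(-4, 4, -6), P⁻¹ = [[2, 1, 0], [-2, 0, 1], [1, 1, 0]].
L⁴ = P·diag(256, 256, 1296)·P⁻¹ = [[-784, -1040, 0], [2080, 2336, 0], [-2080, -2080, 256]].
The requested entry is -2080.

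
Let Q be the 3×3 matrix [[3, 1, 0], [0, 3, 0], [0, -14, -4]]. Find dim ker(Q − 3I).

Q − 3I = [[0, 1, 0], [0, 0, 0], [0, -14, -7]].
This matrix has rank 2, so its null space has dimension 3 − 2 = 1.

1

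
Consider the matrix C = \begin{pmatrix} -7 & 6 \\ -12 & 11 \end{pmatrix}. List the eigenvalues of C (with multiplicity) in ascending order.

Characteristic polynomial: p(s) = s^2 - 4s - 5 = (s - 5)(s + 1).
Roots (with multiplicity): -1, 5.

-1, 5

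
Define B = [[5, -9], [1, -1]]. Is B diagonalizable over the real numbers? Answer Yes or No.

No

Characteristic polynomial: p(t) = t^2 - 4t + 4 = (t - 2)^2.
t = 2 has algebraic multiplicity 2; rank(B − 2I) = 1, so geometric multiplicity = 1.
Geometric multiplicity < algebraic multiplicity, so B is not diagonalizable.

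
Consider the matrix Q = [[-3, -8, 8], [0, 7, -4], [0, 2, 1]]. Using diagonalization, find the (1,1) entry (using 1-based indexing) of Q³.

Characteristic polynomial: λ^3 - 5λ^2 - 9λ + 45 = (λ - 5)(λ - 3)(λ + 3), so the eigenvalues are -3, 3, 5.
λ=-3: eigenvector (1, 0, 0).
λ=3: eigenvector (0, -1, -1).
λ=5: eigenvector (-1, 2, 1).
P = [[1, 0, -1], [0, -1, 2], [0, -1, 1]], D = diag(-3, 3, 5), P⁻¹ = [[1, 1, -1], [0, 1, -2], [0, 1, -1]].
Q³ = P·diag(-27, 27, 125)·P⁻¹ = [[-27, -152, 152], [0, 223, -196], [0, 98, -71]].
The requested entry is -27.

-27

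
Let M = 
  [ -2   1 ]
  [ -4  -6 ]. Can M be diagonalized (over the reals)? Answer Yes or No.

Characteristic polynomial: p(λ) = λ^2 + 8λ + 16 = (λ + 4)^2.
λ = -4 has algebraic multiplicity 2; rank(M + 4I) = 1, so geometric multiplicity = 1.
Geometric multiplicity < algebraic multiplicity, so M is not diagonalizable.

No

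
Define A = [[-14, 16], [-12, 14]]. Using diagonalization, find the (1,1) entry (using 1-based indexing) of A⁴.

Characteristic polynomial: μ^2 - 4 = (μ - 2)(μ + 2), so the eigenvalues are -2, 2.
μ=-2: eigenvector (4, 3).
μ=2: eigenvector (1, 1).
P = [[4, 1], [3, 1]], D = diag(-2, 2), P⁻¹ = [[1, -1], [-3, 4]].
A⁴ = P·diag(16, 16)·P⁻¹ = [[16, 0], [0, 16]].
The requested entry is 16.

16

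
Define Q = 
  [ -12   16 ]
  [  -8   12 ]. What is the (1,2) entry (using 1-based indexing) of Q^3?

256

Characteristic polynomial: μ^2 - 16 = (μ - 4)(μ + 4), so the eigenvalues are -4, 4.
μ=4: eigenvector (1, 1).
μ=-4: eigenvector (2, 1).
P = [[1, 2], [1, 1]], D = diag(4, -4), P⁻¹ = [[-1, 2], [1, -1]].
Q³ = P·diag(64, -64)·P⁻¹ = [[-192, 256], [-128, 192]].
The requested entry is 256.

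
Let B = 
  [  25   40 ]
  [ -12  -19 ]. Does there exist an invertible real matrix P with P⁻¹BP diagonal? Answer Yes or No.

Characteristic polynomial: p(r) = r^2 - 6r + 5 = (r - 5)(r - 1).
All 2 eigenvalues are distinct, so B is diagonalizable.

Yes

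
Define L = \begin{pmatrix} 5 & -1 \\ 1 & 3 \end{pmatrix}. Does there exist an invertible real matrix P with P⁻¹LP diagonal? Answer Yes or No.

No

Characteristic polynomial: p(μ) = μ^2 - 8μ + 16 = (μ - 4)^2.
μ = 4 has algebraic multiplicity 2; rank(L − 4I) = 1, so geometric multiplicity = 1.
Geometric multiplicity < algebraic multiplicity, so L is not diagonalizable.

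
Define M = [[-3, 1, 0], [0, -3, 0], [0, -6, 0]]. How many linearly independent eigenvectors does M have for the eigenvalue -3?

M + 3I = [[0, 1, 0], [0, 0, 0], [0, -6, 3]].
This matrix has rank 2, so its null space has dimension 3 − 2 = 1.

1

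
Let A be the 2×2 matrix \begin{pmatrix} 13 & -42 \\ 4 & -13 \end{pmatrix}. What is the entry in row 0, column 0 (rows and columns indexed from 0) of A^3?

13

Characteristic polynomial: s^2 - 1 = (s - 1)(s + 1), so the eigenvalues are -1, 1.
s=1: eigenvector (7, 2).
s=-1: eigenvector (3, 1).
P = [[7, 3], [2, 1]], D = diag(1, -1), P⁻¹ = [[1, -3], [-2, 7]].
A³ = P·diag(1, -1)·P⁻¹ = [[13, -42], [4, -13]].
The requested entry is 13.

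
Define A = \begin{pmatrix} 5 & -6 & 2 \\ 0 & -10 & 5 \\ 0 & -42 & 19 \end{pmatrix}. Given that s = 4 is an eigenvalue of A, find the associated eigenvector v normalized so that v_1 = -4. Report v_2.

-10

A − 4I = [[1, -6, 2], [0, -14, 5], [0, -42, 15]].
Solving (A − 4I)v = 0 gives the eigenspace spanned by (-4, -10, -28).
With v_1 = -4, v = (-4, -10, -28), so v_2 = -10.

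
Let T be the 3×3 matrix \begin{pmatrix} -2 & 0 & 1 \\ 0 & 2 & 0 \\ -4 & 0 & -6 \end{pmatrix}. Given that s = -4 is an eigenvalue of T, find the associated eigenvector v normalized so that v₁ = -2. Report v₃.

T + 4I = [[2, 0, 1], [0, 6, 0], [-4, 0, -2]].
Solving (T + 4I)v = 0 gives the eigenspace spanned by (-2, 0, 4).
With v₁ = -2, v = (-2, 0, 4), so v₃ = 4.

4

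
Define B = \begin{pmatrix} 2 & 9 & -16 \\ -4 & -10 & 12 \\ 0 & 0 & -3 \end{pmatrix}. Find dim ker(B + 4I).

B + 4I = [[6, 9, -16], [-4, -6, 12], [0, 0, 1]].
This matrix has rank 2, so its null space has dimension 3 − 2 = 1.

1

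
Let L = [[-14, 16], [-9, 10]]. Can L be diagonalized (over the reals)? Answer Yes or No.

Characteristic polynomial: p(s) = s^2 + 4s + 4 = (s + 2)^2.
s = -2 has algebraic multiplicity 2; rank(L + 2I) = 1, so geometric multiplicity = 1.
Geometric multiplicity < algebraic multiplicity, so L is not diagonalizable.

No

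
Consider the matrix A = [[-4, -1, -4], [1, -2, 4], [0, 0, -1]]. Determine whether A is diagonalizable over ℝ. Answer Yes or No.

Characteristic polynomial: p(λ) = λ^3 + 7λ^2 + 15λ + 9 = (λ + 1)(λ + 3)^2.
λ = -3 has algebraic multiplicity 2; rank(A + 3I) = 2, so geometric multiplicity = 1.
Geometric multiplicity < algebraic multiplicity, so A is not diagonalizable.

No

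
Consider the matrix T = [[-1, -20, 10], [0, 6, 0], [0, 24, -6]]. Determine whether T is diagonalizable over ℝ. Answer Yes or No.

Characteristic polynomial: p(μ) = μ^3 + μ^2 - 36μ - 36 = (μ - 6)(μ + 1)(μ + 6).
All 3 eigenvalues are distinct, so T is diagonalizable.

Yes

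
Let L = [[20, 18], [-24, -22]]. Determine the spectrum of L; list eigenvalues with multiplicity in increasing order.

-4, 2

Characteristic polynomial: p(r) = r^2 + 2r - 8 = (r - 2)(r + 4).
Roots (with multiplicity): -4, 2.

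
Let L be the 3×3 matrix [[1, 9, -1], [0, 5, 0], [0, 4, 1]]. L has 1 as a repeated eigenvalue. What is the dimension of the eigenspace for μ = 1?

1

L − 1I = [[0, 9, -1], [0, 4, 0], [0, 4, 0]].
This matrix has rank 2, so its null space has dimension 3 − 2 = 1.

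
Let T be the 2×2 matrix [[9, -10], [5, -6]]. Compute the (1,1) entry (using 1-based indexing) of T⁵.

Characteristic polynomial: s^2 - 3s - 4 = (s - 4)(s + 1), so the eigenvalues are -1, 4.
s=4: eigenvector (2, 1).
s=-1: eigenvector (1, 1).
P = [[2, 1], [1, 1]], D = diag(4, -1), P⁻¹ = [[1, -1], [-1, 2]].
T⁵ = P·diag(1024, -1)·P⁻¹ = [[2049, -2050], [1025, -1026]].
The requested entry is 2049.

2049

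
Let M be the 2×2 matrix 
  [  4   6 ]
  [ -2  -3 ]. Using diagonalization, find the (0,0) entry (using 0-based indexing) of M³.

Characteristic polynomial: μ^2 - μ = μ(μ - 1), so the eigenvalues are 0, 1.
μ=0: eigenvector (-3, 2).
μ=1: eigenvector (-2, 1).
P = [[-3, -2], [2, 1]], D = diag(0, 1), P⁻¹ = [[1, 2], [-2, -3]].
M³ = P·diag(0, 1)·P⁻¹ = [[4, 6], [-2, -3]].
The requested entry is 4.

4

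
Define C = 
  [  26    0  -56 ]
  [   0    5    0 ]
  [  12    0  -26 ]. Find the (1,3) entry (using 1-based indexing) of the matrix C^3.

Characteristic polynomial: r^3 - 5r^2 - 4r + 20 = (r - 5)(r - 2)(r + 2), so the eigenvalues are -2, 2, 5.
r=2: eigenvector (7, 0, 3).
r=5: eigenvector (0, 1, 0).
r=-2: eigenvector (2, 0, 1).
P = [[7, 0, 2], [0, 1, 0], [3, 0, 1]], D = diag(2, 5, -2), P⁻¹ = [[1, 0, -2], [0, 1, 0], [-3, 0, 7]].
C³ = P·diag(8, 125, -8)·P⁻¹ = [[104, 0, -224], [0, 125, 0], [48, 0, -104]].
The requested entry is -224.

-224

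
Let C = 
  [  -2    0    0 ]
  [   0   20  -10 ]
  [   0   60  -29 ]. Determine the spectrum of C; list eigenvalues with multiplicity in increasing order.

Characteristic polynomial: p(t) = t^3 + 11t^2 + 38t + 40 = (t + 2)(t + 4)(t + 5).
Roots (with multiplicity): -5, -4, -2.

-5, -4, -2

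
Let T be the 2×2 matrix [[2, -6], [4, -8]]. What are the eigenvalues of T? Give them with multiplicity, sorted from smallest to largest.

-4, -2

Characteristic polynomial: p(μ) = μ^2 + 6μ + 8 = (μ + 2)(μ + 4).
Roots (with multiplicity): -4, -2.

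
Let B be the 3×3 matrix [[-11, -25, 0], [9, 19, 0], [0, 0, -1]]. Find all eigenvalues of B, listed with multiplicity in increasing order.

-1, 4, 4

Characteristic polynomial: p(λ) = λ^3 - 7λ^2 + 8λ + 16 = (λ - 4)^2(λ + 1).
Roots (with multiplicity): -1, 4, 4.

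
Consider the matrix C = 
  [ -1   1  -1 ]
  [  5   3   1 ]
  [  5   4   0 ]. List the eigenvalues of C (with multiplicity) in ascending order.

Characteristic polynomial: p(t) = t^3 - 2t^2 - 7t - 4 = (t - 4)(t + 1)^2.
Roots (with multiplicity): -1, -1, 4.

-1, -1, 4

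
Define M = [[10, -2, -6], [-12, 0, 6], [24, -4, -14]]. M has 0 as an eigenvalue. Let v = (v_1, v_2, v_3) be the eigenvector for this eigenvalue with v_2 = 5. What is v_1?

M = [[10, -2, -6], [-12, 0, 6], [24, -4, -14]].
Solving (M)v = 0 gives the eigenspace spanned by (-5, 5, -10).
With v_2 = 5, v = (-5, 5, -10), so v_1 = -5.

-5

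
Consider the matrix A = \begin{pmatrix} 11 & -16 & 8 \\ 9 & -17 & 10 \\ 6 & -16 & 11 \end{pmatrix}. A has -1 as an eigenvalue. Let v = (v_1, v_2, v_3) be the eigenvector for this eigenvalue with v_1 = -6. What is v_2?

A + 1I = [[12, -16, 8], [9, -16, 10], [6, -16, 12]].
Solving (A + 1I)v = 0 gives the eigenspace spanned by (-6, -9, -9).
With v_1 = -6, v = (-6, -9, -9), so v_2 = -9.

-9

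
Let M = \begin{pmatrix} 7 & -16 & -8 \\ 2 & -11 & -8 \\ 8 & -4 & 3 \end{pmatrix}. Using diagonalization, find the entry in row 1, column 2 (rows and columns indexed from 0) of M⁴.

Characteristic polynomial: μ^3 + μ^2 - 25μ - 25 = (μ - 5)(μ + 1)(μ + 5), so the eigenvalues are -5, -1, 5.
μ=-1: eigenvector (1, 1, -1).
μ=5: eigenvector (0, 1, -2).
μ=-5: eigenvector (2, 2, -1).
P = [[1, 0, 2], [1, 1, 2], [-1, -2, -1]], D = diag(-1, 5, -5), P⁻¹ = [[3, -4, -2], [-1, 1, 0], [-1, 2, 1]].
M⁴ = P·diag(1, 625, 625)·P⁻¹ = [[-1247, 2496, 1248], [-1872, 3121, 1248], [1872, -2496, -623]].
The requested entry is 1248.

1248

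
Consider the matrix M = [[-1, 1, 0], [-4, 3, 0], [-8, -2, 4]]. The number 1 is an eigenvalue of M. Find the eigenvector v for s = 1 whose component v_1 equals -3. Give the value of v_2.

-6

M − 1I = [[-2, 1, 0], [-4, 2, 0], [-8, -2, 3]].
Solving (M − 1I)v = 0 gives the eigenspace spanned by (-3, -6, -12).
With v_1 = -3, v = (-3, -6, -12), so v_2 = -6.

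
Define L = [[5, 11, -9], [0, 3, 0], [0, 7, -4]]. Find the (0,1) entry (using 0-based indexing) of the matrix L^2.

25

Characteristic polynomial: μ^3 - 4μ^2 - 17μ + 60 = (μ - 5)(μ - 3)(μ + 4), so the eigenvalues are -4, 3, 5.
μ=-4: eigenvector (1, 0, 1).
μ=3: eigenvector (-1, 1, 1).
μ=5: eigenvector (-1, 0, 0).
P = [[1, -1, -1], [0, 1, 0], [1, 1, 0]], D = diag(-4, 3, 5), P⁻¹ = [[0, -1, 1], [0, 1, 0], [-1, -2, 1]].
L² = P·diag(16, 9, 25)·P⁻¹ = [[25, 25, -9], [0, 9, 0], [0, -7, 16]].
The requested entry is 25.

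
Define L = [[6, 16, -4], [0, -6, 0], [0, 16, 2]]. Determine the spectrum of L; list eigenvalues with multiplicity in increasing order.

-6, 2, 6

Characteristic polynomial: p(λ) = λ^3 - 2λ^2 - 36λ + 72 = (λ - 6)(λ - 2)(λ + 6).
Roots (with multiplicity): -6, 2, 6.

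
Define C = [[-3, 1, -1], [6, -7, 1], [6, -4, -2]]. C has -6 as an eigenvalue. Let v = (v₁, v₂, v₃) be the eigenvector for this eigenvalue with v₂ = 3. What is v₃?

C + 6I = [[3, 1, -1], [6, -1, 1], [6, -4, 4]].
Solving (C + 6I)v = 0 gives the eigenspace spanned by (0, 3, 3).
With v₂ = 3, v = (0, 3, 3), so v₃ = 3.

3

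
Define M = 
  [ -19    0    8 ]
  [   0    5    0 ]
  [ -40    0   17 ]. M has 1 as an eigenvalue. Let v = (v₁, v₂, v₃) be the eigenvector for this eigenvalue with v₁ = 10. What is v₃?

25

M − 1I = [[-20, 0, 8], [0, 4, 0], [-40, 0, 16]].
Solving (M − 1I)v = 0 gives the eigenspace spanned by (10, 0, 25).
With v₁ = 10, v = (10, 0, 25), so v₃ = 25.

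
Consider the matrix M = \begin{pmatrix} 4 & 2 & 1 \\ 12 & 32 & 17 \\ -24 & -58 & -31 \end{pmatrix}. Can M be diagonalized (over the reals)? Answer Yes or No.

Yes

Characteristic polynomial: p(r) = r^3 - 5r^2 - 2r + 24 = (r - 4)(r - 3)(r + 2).
All 3 eigenvalues are distinct, so M is diagonalizable.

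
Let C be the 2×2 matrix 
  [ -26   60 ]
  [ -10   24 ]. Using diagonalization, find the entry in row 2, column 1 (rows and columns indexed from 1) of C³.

-280

Characteristic polynomial: λ^2 + 2λ - 24 = (λ - 4)(λ + 6), so the eigenvalues are -6, 4.
λ=-6: eigenvector (3, 1).
λ=4: eigenvector (2, 1).
P = [[3, 2], [1, 1]], D = diag(-6, 4), P⁻¹ = [[1, -2], [-1, 3]].
C³ = P·diag(-216, 64)·P⁻¹ = [[-776, 1680], [-280, 624]].
The requested entry is -280.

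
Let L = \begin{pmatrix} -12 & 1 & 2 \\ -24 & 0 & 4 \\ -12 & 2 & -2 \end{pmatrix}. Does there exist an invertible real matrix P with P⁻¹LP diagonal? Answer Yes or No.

Characteristic polynomial: p(μ) = μ^3 + 14μ^2 + 64μ + 96 = (μ + 4)^2(μ + 6).
μ = -4 has algebraic multiplicity 2; rank(L + 4I) = 2, so geometric multiplicity = 1.
Geometric multiplicity < algebraic multiplicity, so L is not diagonalizable.

No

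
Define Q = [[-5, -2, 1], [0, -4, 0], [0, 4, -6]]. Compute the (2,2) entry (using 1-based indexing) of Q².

16

Characteristic polynomial: r^3 + 15r^2 + 74r + 120 = (r + 4)(r + 5)(r + 6), so the eigenvalues are -6, -5, -4.
r=-6: eigenvector (1, 0, -1).
r=-5: eigenvector (1, 0, 0).
r=-4: eigenvector (0, 1, 2).
P = [[1, 1, 0], [0, 0, 1], [-1, 0, 2]], D = diag(-6, -5, -4), P⁻¹ = [[0, 2, -1], [1, -2, 1], [0, 1, 0]].
Q² = P·diag(36, 25, 16)·P⁻¹ = [[25, 22, -11], [0, 16, 0], [0, -40, 36]].
The requested entry is 16.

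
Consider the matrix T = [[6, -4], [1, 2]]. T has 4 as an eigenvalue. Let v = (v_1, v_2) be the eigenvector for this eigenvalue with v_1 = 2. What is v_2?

1

T − 4I = [[2, -4], [1, -2]].
Solving (T − 4I)v = 0 gives the eigenspace spanned by (2, 1).
With v_1 = 2, v = (2, 1), so v_2 = 1.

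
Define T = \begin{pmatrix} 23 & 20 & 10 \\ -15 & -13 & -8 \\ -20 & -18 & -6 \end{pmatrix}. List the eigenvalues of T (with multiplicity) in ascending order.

Characteristic polynomial: p(μ) = μ^3 - 4μ^2 - 3μ + 18 = (μ - 3)^2(μ + 2).
Roots (with multiplicity): -2, 3, 3.

-2, 3, 3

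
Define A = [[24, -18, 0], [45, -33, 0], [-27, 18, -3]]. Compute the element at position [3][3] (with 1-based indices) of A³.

Characteristic polynomial: λ^3 + 12λ^2 + 45λ + 54 = (λ + 3)^2(λ + 6), so the eigenvalues are -6, -3, -3.
λ=-3: eigenvector (0, 0, 1).
λ=-3: eigenvector (-2, -3, 2).
λ=-6: eigenvector (3, 5, -3).
P = [[0, -2, 3], [0, -3, 5], [1, 2, -3]], D = diag(-3, -3, -6), P⁻¹ = [[1, 0, 1], [-5, 3, 0], [-3, 2, 0]].
A³ = P·diag(-27, -27, -216)·P⁻¹ = [[1674, -1134, 0], [2835, -1917, 0], [-1701, 1134, -27]].
The requested entry is -27.

-27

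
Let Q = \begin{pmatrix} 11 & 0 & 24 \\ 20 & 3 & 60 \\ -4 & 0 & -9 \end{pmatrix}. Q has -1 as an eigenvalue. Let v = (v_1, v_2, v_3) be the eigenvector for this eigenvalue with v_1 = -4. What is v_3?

2

Q + 1I = [[12, 0, 24], [20, 4, 60], [-4, 0, -8]].
Solving (Q + 1I)v = 0 gives the eigenspace spanned by (-4, -10, 2).
With v_1 = -4, v = (-4, -10, 2), so v_3 = 2.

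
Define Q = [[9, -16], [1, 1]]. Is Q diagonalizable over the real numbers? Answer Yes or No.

Characteristic polynomial: p(λ) = λ^2 - 10λ + 25 = (λ - 5)^2.
λ = 5 has algebraic multiplicity 2; rank(Q − 5I) = 1, so geometric multiplicity = 1.
Geometric multiplicity < algebraic multiplicity, so Q is not diagonalizable.

No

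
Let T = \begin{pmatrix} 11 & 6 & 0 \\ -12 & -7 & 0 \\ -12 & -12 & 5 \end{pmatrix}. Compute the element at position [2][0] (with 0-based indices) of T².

-48

Characteristic polynomial: μ^3 - 9μ^2 + 15μ + 25 = (μ - 5)^2(μ + 1), so the eigenvalues are -1, 5, 5.
μ=-1: eigenvector (-1, 2, 2).
μ=5: eigenvector (-1, 1, 1).
μ=5: eigenvector (-1, 1, 2).
P = [[-1, -1, -1], [2, 1, 1], [2, 1, 2]], D = diag(-1, 5, 5), P⁻¹ = [[1, 1, 0], [-2, 0, -1], [0, -1, 1]].
T² = P·diag(1, 25, 25)·P⁻¹ = [[49, 24, 0], [-48, -23, 0], [-48, -48, 25]].
The requested entry is -48.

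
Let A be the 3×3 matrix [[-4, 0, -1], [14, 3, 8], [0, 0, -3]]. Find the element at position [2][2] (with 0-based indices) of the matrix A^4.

Characteristic polynomial: r^3 + 4r^2 - 9r - 36 = (r - 3)(r + 3)(r + 4), so the eigenvalues are -4, -3, 3.
r=-4: eigenvector (1, -2, 0).
r=3: eigenvector (0, 1, 0).
r=-3: eigenvector (-1, 1, 1).
P = [[1, 0, -1], [-2, 1, 1], [0, 0, 1]], D = diag(-4, 3, -3), P⁻¹ = [[1, 0, 1], [2, 1, 1], [0, 0, 1]].
A⁴ = P·diag(256, 81, 81)·P⁻¹ = [[256, 0, 175], [-350, 81, -350], [0, 0, 81]].
The requested entry is 81.

81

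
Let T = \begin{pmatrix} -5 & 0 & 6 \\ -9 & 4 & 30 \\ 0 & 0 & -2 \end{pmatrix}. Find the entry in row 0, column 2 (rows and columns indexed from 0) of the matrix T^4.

-1218

Characteristic polynomial: λ^3 + 3λ^2 - 18λ - 40 = (λ - 4)(λ + 2)(λ + 5), so the eigenvalues are -5, -2, 4.
λ=-2: eigenvector (2, -2, 1).
λ=4: eigenvector (0, 1, 0).
λ=-5: eigenvector (1, 1, 0).
P = [[2, 0, 1], [-2, 1, 1], [1, 0, 0]], D = diag(-2, 4, -5), P⁻¹ = [[0, 0, 1], [-1, 1, 4], [1, 0, -2]].
T⁴ = P·diag(16, 256, 625)·P⁻¹ = [[625, 0, -1218], [369, 256, -258], [0, 0, 16]].
The requested entry is -1218.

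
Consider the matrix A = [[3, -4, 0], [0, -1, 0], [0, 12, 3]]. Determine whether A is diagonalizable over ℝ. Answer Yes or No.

Characteristic polynomial: p(s) = s^3 - 5s^2 + 3s + 9 = (s - 3)^2(s + 1).
s = 3 has algebraic multiplicity 2; rank(A − 3I) = 1, so geometric multiplicity = 2.
Every eigenvalue has geometric = algebraic multiplicity, so A is diagonalizable.

Yes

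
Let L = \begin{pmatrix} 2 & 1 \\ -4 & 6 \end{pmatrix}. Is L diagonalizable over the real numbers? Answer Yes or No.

Characteristic polynomial: p(μ) = μ^2 - 8μ + 16 = (μ - 4)^2.
μ = 4 has algebraic multiplicity 2; rank(L − 4I) = 1, so geometric multiplicity = 1.
Geometric multiplicity < algebraic multiplicity, so L is not diagonalizable.

No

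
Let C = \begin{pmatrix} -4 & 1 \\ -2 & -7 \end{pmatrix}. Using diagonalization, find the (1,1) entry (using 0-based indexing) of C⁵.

Characteristic polynomial: r^2 + 11r + 30 = (r + 5)(r + 6), so the eigenvalues are -6, -5.
r=-5: eigenvector (1, -1).
r=-6: eigenvector (1, -2).
P = [[1, 1], [-1, -2]], D = diag(-5, -6), P⁻¹ = [[2, 1], [-1, -1]].
C⁵ = P·diag(-3125, -7776)·P⁻¹ = [[1526, 4651], [-9302, -12427]].
The requested entry is -12427.

-12427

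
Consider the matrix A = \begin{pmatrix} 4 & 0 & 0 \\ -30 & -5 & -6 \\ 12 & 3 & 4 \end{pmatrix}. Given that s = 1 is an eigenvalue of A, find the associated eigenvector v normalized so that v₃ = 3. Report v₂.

-3

A − 1I = [[3, 0, 0], [-30, -6, -6], [12, 3, 3]].
Solving (A − 1I)v = 0 gives the eigenspace spanned by (0, -3, 3).
With v₃ = 3, v = (0, -3, 3), so v₂ = -3.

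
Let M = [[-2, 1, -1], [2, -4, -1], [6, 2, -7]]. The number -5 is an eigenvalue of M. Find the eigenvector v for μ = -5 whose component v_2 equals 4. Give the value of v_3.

4

M + 5I = [[3, 1, -1], [2, 1, -1], [6, 2, -2]].
Solving (M + 5I)v = 0 gives the eigenspace spanned by (0, 4, 4).
With v_2 = 4, v = (0, 4, 4), so v_3 = 4.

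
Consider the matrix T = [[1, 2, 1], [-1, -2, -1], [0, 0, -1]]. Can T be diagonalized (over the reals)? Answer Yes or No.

No

Characteristic polynomial: p(μ) = μ^3 + 2μ^2 + μ = μ(μ + 1)^2.
μ = -1 has algebraic multiplicity 2; rank(T + 1I) = 2, so geometric multiplicity = 1.
Geometric multiplicity < algebraic multiplicity, so T is not diagonalizable.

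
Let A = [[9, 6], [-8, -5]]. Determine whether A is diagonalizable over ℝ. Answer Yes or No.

Characteristic polynomial: p(μ) = μ^2 - 4μ + 3 = (μ - 3)(μ - 1).
All 2 eigenvalues are distinct, so A is diagonalizable.

Yes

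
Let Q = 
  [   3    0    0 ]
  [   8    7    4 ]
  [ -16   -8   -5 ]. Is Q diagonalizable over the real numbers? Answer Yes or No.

Yes

Characteristic polynomial: p(μ) = μ^3 - 5μ^2 + 3μ + 9 = (μ - 3)^2(μ + 1).
μ = 3 has algebraic multiplicity 2; rank(Q − 3I) = 1, so geometric multiplicity = 2.
Every eigenvalue has geometric = algebraic multiplicity, so Q is diagonalizable.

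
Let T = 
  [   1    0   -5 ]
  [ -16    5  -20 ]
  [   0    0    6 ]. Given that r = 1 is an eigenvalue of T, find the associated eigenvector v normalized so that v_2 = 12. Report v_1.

T − 1I = [[0, 0, -5], [-16, 4, -20], [0, 0, 5]].
Solving (T − 1I)v = 0 gives the eigenspace spanned by (3, 12, 0).
With v_2 = 12, v = (3, 12, 0), so v_1 = 3.

3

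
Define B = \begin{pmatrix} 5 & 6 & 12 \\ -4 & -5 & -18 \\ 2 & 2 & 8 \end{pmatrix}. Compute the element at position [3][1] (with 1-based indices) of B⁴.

738

Characteristic polynomial: μ^3 - 8μ^2 + 11μ + 20 = (μ - 5)(μ - 4)(μ + 1), so the eigenvalues are -1, 4, 5.
μ=4: eigenvector (0, -2, 1).
μ=-1: eigenvector (-1, 1, 0).
μ=5: eigenvector (1, -4, 2).
P = [[0, -1, 1], [-2, 1, -4], [1, 0, 2]], D = diag(4, -1, 5), P⁻¹ = [[-2, -2, -3], [0, 1, 2], [1, 1, 2]].
B⁴ = P·diag(256, 1, 625)·P⁻¹ = [[625, 624, 1248], [-1476, -1475, -3462], [738, 738, 1732]].
The requested entry is 738.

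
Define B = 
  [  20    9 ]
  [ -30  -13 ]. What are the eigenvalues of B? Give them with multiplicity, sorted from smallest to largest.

2, 5

Characteristic polynomial: p(s) = s^2 - 7s + 10 = (s - 5)(s - 2).
Roots (with multiplicity): 2, 5.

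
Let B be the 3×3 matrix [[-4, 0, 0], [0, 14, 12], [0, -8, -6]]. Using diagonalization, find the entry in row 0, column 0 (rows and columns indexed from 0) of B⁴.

256

Characteristic polynomial: t^3 - 4t^2 - 20t + 48 = (t - 6)(t - 2)(t + 4), so the eigenvalues are -4, 2, 6.
t=-4: eigenvector (1, 0, 0).
t=6: eigenvector (0, 3, -2).
t=2: eigenvector (0, -1, 1).
P = [[1, 0, 0], [0, 3, -1], [0, -2, 1]], D = diag(-4, 6, 2), P⁻¹ = [[1, 0, 0], [0, 1, 1], [0, 2, 3]].
B⁴ = P·diag(256, 1296, 16)·P⁻¹ = [[256, 0, 0], [0, 3856, 3840], [0, -2560, -2544]].
The requested entry is 256.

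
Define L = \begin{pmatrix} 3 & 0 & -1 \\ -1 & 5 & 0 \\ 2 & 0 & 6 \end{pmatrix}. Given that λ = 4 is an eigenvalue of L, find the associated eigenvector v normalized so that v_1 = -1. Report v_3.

1

L − 4I = [[-1, 0, -1], [-1, 1, 0], [2, 0, 2]].
Solving (L − 4I)v = 0 gives the eigenspace spanned by (-1, -1, 1).
With v_1 = -1, v = (-1, -1, 1), so v_3 = 1.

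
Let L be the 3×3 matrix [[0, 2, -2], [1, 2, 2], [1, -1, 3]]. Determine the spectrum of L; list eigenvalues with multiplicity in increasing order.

1, 2, 2

Characteristic polynomial: p(s) = s^3 - 5s^2 + 8s - 4 = (s - 2)^2(s - 1).
Roots (with multiplicity): 1, 2, 2.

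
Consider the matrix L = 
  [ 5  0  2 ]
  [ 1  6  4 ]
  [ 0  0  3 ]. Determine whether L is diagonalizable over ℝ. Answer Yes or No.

Yes

Characteristic polynomial: p(r) = r^3 - 14r^2 + 63r - 90 = (r - 6)(r - 5)(r - 3).
All 3 eigenvalues are distinct, so L is diagonalizable.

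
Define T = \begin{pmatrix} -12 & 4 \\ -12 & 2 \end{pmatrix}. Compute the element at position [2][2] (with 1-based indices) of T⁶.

Characteristic polynomial: μ^2 + 10μ + 24 = (μ + 4)(μ + 6), so the eigenvalues are -6, -4.
μ=-6: eigenvector (-2, -3).
μ=-4: eigenvector (1, 2).
P = [[-2, 1], [-3, 2]], D = diag(-6, -4), P⁻¹ = [[-2, 1], [-3, 2]].
T⁶ = P·diag(46656, 4096)·P⁻¹ = [[174336, -85120], [255360, -123584]].
The requested entry is -123584.

-123584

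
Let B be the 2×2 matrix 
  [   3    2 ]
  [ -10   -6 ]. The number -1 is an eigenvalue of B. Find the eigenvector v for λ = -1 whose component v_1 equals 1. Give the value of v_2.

B + 1I = [[4, 2], [-10, -5]].
Solving (B + 1I)v = 0 gives the eigenspace spanned by (1, -2).
With v_1 = 1, v = (1, -2), so v_2 = -2.

-2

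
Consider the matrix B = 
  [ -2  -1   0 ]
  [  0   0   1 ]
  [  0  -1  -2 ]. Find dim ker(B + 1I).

B + 1I = [[-1, -1, 0], [0, 1, 1], [0, -1, -1]].
This matrix has rank 2, so its null space has dimension 3 − 2 = 1.

1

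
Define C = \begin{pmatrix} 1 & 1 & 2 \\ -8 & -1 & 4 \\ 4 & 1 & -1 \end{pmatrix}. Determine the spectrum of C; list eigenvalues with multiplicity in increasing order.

Characteristic polynomial: p(λ) = λ^3 + λ^2 - 5λ + 3 = (λ - 1)^2(λ + 3).
Roots (with multiplicity): -3, 1, 1.

-3, 1, 1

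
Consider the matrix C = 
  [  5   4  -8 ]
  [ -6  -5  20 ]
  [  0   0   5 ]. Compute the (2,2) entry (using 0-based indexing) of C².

Characteristic polynomial: s^3 - 5s^2 - s + 5 = (s - 5)(s - 1)(s + 1), so the eigenvalues are -1, 1, 5.
s=1: eigenvector (1, -1, 0).
s=5: eigenvector (0, 2, 1).
s=-1: eigenvector (-2, 3, 0).
P = [[1, 0, -2], [-1, 2, 3], [0, 1, 0]], D = diag(1, 5, -1), P⁻¹ = [[3, 2, -4], [0, 0, 1], [1, 1, -2]].
C² = P·diag(1, 25, 1)·P⁻¹ = [[1, 0, 0], [0, 1, 48], [0, 0, 25]].
The requested entry is 25.

25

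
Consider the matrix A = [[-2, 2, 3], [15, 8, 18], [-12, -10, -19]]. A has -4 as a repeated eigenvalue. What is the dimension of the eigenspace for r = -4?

1

A + 4I = [[2, 2, 3], [15, 12, 18], [-12, -10, -15]].
This matrix has rank 2, so its null space has dimension 3 − 2 = 1.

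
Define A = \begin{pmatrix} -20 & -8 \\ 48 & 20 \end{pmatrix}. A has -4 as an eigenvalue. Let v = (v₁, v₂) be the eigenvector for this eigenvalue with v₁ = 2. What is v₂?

A + 4I = [[-16, -8], [48, 24]].
Solving (A + 4I)v = 0 gives the eigenspace spanned by (2, -4).
With v₁ = 2, v = (2, -4), so v₂ = -4.

-4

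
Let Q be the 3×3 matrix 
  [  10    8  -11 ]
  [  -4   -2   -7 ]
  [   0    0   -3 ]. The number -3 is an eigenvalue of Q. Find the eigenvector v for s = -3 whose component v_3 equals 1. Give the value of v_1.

Q + 3I = [[13, 8, -11], [-4, 1, -7], [0, 0, 0]].
Solving (Q + 3I)v = 0 gives the eigenspace spanned by (-1, 3, 1).
With v_3 = 1, v = (-1, 3, 1), so v_1 = -1.

-1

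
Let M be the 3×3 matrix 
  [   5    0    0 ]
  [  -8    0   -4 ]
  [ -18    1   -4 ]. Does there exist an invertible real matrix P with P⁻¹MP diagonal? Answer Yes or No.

No

Characteristic polynomial: p(r) = r^3 - r^2 - 16r - 20 = (r - 5)(r + 2)^2.
r = -2 has algebraic multiplicity 2; rank(M + 2I) = 2, so geometric multiplicity = 1.
Geometric multiplicity < algebraic multiplicity, so M is not diagonalizable.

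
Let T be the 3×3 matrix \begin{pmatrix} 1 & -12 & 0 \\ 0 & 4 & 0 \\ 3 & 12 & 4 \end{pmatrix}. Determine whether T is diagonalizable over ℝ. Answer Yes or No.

Characteristic polynomial: p(r) = r^3 - 9r^2 + 24r - 16 = (r - 4)^2(r - 1).
r = 4 has algebraic multiplicity 2; rank(T − 4I) = 1, so geometric multiplicity = 2.
Every eigenvalue has geometric = algebraic multiplicity, so T is diagonalizable.

Yes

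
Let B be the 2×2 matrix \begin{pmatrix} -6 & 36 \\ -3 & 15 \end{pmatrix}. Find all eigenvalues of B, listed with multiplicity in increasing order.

Characteristic polynomial: p(t) = t^2 - 9t + 18 = (t - 6)(t - 3).
Roots (with multiplicity): 3, 6.

3, 6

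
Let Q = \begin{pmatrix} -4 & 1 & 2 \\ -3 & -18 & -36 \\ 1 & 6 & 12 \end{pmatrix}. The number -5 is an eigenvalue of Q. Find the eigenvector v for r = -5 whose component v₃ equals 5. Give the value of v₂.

Q + 5I = [[1, 1, 2], [-3, -13, -36], [1, 6, 17]].
Solving (Q + 5I)v = 0 gives the eigenspace spanned by (5, -15, 5).
With v₃ = 5, v = (5, -15, 5), so v₂ = -15.

-15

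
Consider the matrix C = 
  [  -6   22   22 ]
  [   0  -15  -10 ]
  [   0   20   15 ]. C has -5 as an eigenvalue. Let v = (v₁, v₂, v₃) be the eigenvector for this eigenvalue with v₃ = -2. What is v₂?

C + 5I = [[-1, 22, 22], [0, -10, -10], [0, 20, 20]].
Solving (C + 5I)v = 0 gives the eigenspace spanned by (0, 2, -2).
With v₃ = -2, v = (0, 2, -2), so v₂ = 2.

2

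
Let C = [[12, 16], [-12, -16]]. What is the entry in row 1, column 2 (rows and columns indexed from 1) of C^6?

-16384

Characteristic polynomial: s^2 + 4s = s(s + 4), so the eigenvalues are -4, 0.
s=-4: eigenvector (-1, 1).
s=0: eigenvector (4, -3).
P = [[-1, 4], [1, -3]], D = diag(-4, 0), P⁻¹ = [[3, 4], [1, 1]].
C⁶ = P·diag(4096, 0)·P⁻¹ = [[-12288, -16384], [12288, 16384]].
The requested entry is -16384.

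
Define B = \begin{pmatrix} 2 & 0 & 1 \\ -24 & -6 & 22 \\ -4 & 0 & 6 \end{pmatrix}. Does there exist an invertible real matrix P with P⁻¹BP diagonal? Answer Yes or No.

No

Characteristic polynomial: p(r) = r^3 - 2r^2 - 32r + 96 = (r - 4)^2(r + 6).
r = 4 has algebraic multiplicity 2; rank(B − 4I) = 2, so geometric multiplicity = 1.
Geometric multiplicity < algebraic multiplicity, so B is not diagonalizable.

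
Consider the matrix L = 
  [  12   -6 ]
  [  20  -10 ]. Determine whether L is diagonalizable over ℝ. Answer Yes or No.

Characteristic polynomial: p(r) = r^2 - 2r = r(r - 2).
All 2 eigenvalues are distinct, so L is diagonalizable.

Yes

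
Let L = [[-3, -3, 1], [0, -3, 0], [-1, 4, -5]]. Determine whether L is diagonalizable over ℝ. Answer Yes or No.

No

Characteristic polynomial: p(t) = t^3 + 11t^2 + 40t + 48 = (t + 3)(t + 4)^2.
t = -4 has algebraic multiplicity 2; rank(L + 4I) = 2, so geometric multiplicity = 1.
Geometric multiplicity < algebraic multiplicity, so L is not diagonalizable.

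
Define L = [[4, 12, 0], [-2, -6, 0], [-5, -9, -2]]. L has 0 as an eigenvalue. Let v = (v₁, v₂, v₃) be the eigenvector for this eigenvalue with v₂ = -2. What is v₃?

-6

L = [[4, 12, 0], [-2, -6, 0], [-5, -9, -2]].
Solving (L)v = 0 gives the eigenspace spanned by (6, -2, -6).
With v₂ = -2, v = (6, -2, -6), so v₃ = -6.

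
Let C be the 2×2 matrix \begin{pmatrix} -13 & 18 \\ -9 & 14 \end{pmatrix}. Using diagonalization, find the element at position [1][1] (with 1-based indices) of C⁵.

-5173

Characteristic polynomial: λ^2 - λ - 20 = (λ - 5)(λ + 4), so the eigenvalues are -4, 5.
λ=-4: eigenvector (-2, -1).
λ=5: eigenvector (1, 1).
P = [[-2, 1], [-1, 1]], D = diag(-4, 5), P⁻¹ = [[-1, 1], [-1, 2]].
C⁵ = P·diag(-1024, 3125)·P⁻¹ = [[-5173, 8298], [-4149, 7274]].
The requested entry is -5173.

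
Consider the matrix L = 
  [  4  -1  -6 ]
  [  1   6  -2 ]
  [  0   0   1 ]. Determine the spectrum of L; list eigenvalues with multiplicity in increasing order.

Characteristic polynomial: p(μ) = μ^3 - 11μ^2 + 35μ - 25 = (μ - 5)^2(μ - 1).
Roots (with multiplicity): 1, 5, 5.

1, 5, 5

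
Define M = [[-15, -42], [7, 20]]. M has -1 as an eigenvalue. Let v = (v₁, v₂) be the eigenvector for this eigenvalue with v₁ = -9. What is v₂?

M + 1I = [[-14, -42], [7, 21]].
Solving (M + 1I)v = 0 gives the eigenspace spanned by (-9, 3).
With v₁ = -9, v = (-9, 3), so v₂ = 3.

3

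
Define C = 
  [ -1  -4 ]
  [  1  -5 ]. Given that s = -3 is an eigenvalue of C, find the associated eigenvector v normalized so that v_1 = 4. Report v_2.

2

C + 3I = [[2, -4], [1, -2]].
Solving (C + 3I)v = 0 gives the eigenspace spanned by (4, 2).
With v_1 = 4, v = (4, 2), so v_2 = 2.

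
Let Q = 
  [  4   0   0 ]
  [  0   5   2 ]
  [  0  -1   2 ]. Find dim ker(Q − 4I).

Q − 4I = [[0, 0, 0], [0, 1, 2], [0, -1, -2]].
This matrix has rank 1, so its null space has dimension 3 − 1 = 2.

2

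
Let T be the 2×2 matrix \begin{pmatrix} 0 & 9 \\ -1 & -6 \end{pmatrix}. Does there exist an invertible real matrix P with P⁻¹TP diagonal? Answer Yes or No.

No

Characteristic polynomial: p(s) = s^2 + 6s + 9 = (s + 3)^2.
s = -3 has algebraic multiplicity 2; rank(T + 3I) = 1, so geometric multiplicity = 1.
Geometric multiplicity < algebraic multiplicity, so T is not diagonalizable.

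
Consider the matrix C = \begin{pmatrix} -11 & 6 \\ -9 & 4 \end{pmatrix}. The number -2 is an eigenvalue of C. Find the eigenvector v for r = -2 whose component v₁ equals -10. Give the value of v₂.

-15

C + 2I = [[-9, 6], [-9, 6]].
Solving (C + 2I)v = 0 gives the eigenspace spanned by (-10, -15).
With v₁ = -10, v = (-10, -15), so v₂ = -15.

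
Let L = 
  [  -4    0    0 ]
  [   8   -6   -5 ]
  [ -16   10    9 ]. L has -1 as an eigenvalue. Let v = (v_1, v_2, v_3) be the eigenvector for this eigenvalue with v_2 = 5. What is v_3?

L + 1I = [[-3, 0, 0], [8, -5, -5], [-16, 10, 10]].
Solving (L + 1I)v = 0 gives the eigenspace spanned by (0, 5, -5).
With v_2 = 5, v = (0, 5, -5), so v_3 = -5.

-5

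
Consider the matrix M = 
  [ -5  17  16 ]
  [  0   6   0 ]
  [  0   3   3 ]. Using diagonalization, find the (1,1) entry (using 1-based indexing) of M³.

Characteristic polynomial: t^3 - 4t^2 - 27t + 90 = (t - 6)(t - 3)(t + 5), so the eigenvalues are -5, 3, 6.
t=-5: eigenvector (1, 0, 0).
t=6: eigenvector (3, 1, 1).
t=3: eigenvector (2, 0, 1).
P = [[1, 3, 2], [0, 1, 0], [0, 1, 1]], D = diag(-5, 6, 3), P⁻¹ = [[1, -1, -2], [0, 1, 0], [0, -1, 1]].
M³ = P·diag(-125, 216, 27)·P⁻¹ = [[-125, 719, 304], [0, 216, 0], [0, 189, 27]].
The requested entry is -125.

-125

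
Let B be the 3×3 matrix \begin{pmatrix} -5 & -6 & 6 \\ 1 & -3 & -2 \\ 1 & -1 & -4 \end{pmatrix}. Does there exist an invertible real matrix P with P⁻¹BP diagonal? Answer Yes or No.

Characteristic polynomial: p(μ) = μ^3 + 12μ^2 + 45μ + 50 = (μ + 2)(μ + 5)^2.
μ = -5 has algebraic multiplicity 2; rank(B + 5I) = 2, so geometric multiplicity = 1.
Geometric multiplicity < algebraic multiplicity, so B is not diagonalizable.

No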